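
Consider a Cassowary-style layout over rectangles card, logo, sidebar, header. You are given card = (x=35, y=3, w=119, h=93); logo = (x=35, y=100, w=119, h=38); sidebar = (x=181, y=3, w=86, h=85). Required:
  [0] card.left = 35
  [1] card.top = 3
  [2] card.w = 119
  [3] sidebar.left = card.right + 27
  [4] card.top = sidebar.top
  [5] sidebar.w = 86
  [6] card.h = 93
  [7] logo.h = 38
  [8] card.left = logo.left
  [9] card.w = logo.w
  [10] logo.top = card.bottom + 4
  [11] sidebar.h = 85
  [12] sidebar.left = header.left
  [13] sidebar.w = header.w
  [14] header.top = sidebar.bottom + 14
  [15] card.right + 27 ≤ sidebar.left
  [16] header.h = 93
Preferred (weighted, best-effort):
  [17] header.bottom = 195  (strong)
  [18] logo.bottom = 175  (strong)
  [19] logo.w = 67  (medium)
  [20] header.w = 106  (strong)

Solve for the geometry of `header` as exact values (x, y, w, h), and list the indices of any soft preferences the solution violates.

header = (x=181, y=102, w=86, h=93)
violated soft preferences: 18, 19, 20

1. header.x = 181  [sidebar.left = header.left]
2. header.w = 86  [sidebar.w = header.w]
3. header.y = 102  [header.top = sidebar.bottom + 14]
4. header.h = 93  [header.h = 93]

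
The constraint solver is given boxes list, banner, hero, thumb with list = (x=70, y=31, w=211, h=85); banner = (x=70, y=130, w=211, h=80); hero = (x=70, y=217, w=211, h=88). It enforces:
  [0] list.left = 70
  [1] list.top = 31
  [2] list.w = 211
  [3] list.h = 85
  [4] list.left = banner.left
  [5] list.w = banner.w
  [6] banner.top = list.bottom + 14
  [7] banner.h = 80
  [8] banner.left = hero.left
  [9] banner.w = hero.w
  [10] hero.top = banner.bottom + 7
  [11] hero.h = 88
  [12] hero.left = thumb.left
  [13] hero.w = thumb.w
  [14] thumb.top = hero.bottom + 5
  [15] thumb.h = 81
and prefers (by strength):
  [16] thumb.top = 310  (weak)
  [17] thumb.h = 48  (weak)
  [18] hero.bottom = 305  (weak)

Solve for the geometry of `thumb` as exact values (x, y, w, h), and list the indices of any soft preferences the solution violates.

1. thumb.x = 70  [hero.left = thumb.left]
2. thumb.w = 211  [hero.w = thumb.w]
3. thumb.y = 310  [thumb.top = hero.bottom + 5]
4. thumb.h = 81  [thumb.h = 81]

thumb = (x=70, y=310, w=211, h=81)
violated soft preferences: 17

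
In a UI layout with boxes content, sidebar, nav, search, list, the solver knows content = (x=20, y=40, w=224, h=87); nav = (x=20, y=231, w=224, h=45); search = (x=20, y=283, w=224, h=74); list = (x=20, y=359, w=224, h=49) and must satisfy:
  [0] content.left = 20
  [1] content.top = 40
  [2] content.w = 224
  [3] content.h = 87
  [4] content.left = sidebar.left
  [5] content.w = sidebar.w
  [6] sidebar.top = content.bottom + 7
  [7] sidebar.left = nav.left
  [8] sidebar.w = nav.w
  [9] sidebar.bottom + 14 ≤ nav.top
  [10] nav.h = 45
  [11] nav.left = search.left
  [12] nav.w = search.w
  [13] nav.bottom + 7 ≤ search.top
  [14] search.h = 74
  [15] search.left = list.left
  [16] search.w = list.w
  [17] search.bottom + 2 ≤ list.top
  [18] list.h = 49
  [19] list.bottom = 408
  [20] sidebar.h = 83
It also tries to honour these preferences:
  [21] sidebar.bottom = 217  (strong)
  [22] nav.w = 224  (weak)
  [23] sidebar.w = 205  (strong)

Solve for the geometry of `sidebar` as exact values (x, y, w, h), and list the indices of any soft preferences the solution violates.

sidebar = (x=20, y=134, w=224, h=83)
violated soft preferences: 23

1. sidebar.x = 20  [content.left = sidebar.left]
2. sidebar.w = 224  [content.w = sidebar.w]
3. sidebar.y = 134  [sidebar.top = content.bottom + 7]
4. sidebar.h = 83  [sidebar.h = 83]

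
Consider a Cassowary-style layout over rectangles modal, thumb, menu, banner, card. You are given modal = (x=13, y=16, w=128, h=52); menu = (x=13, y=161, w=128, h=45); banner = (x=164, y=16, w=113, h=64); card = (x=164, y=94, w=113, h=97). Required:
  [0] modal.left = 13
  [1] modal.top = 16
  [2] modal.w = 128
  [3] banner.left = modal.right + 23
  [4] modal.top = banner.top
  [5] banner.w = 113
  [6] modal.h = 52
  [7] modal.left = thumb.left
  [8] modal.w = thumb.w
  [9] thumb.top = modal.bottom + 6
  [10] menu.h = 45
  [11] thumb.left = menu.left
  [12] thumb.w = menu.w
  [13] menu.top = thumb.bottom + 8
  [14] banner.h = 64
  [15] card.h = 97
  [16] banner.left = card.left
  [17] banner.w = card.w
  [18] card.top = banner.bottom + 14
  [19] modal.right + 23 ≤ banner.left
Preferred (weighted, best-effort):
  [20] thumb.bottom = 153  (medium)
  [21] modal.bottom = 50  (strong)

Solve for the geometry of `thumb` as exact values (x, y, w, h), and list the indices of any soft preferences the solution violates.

1. thumb.x = 13  [modal.left = thumb.left]
2. thumb.w = 128  [modal.w = thumb.w]
3. thumb.y = 74  [thumb.top = modal.bottom + 6]
4. thumb.h = 79  [menu.top = thumb.bottom + 8]

thumb = (x=13, y=74, w=128, h=79)
violated soft preferences: 21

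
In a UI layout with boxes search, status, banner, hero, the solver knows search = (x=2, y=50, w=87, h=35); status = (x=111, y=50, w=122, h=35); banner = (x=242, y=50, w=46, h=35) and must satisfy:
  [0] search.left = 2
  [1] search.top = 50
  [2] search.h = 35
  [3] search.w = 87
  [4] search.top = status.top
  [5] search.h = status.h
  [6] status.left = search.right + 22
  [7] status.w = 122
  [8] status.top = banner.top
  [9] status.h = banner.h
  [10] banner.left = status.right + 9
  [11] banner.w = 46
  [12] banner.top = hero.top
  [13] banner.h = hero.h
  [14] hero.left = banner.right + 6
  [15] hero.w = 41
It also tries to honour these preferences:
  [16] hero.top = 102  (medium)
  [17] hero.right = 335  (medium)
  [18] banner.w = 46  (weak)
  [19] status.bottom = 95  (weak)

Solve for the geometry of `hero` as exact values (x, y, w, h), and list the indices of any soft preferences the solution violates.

hero = (x=294, y=50, w=41, h=35)
violated soft preferences: 16, 19

1. hero.y = 50  [banner.top = hero.top]
2. hero.h = 35  [banner.h = hero.h]
3. hero.x = 294  [hero.left = banner.right + 6]
4. hero.w = 41  [hero.w = 41]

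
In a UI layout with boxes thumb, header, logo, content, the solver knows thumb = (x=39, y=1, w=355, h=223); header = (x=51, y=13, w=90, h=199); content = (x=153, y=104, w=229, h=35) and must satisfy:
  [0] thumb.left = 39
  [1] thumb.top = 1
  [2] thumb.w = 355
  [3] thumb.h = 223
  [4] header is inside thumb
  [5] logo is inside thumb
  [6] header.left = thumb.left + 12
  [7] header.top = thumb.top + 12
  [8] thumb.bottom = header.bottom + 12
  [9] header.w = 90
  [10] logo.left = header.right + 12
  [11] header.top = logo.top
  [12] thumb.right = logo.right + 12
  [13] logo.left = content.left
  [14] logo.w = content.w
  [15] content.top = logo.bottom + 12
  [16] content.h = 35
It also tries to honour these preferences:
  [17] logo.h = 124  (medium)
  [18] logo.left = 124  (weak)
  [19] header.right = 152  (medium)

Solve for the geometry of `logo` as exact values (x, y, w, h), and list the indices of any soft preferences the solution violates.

1. logo.x = 153  [logo.left = header.right + 12]
2. logo.y = 13  [header.top = logo.top]
3. logo.w = 229  [thumb.right = logo.right + 12]
4. logo.h = 79  [content.top = logo.bottom + 12]

logo = (x=153, y=13, w=229, h=79)
violated soft preferences: 17, 18, 19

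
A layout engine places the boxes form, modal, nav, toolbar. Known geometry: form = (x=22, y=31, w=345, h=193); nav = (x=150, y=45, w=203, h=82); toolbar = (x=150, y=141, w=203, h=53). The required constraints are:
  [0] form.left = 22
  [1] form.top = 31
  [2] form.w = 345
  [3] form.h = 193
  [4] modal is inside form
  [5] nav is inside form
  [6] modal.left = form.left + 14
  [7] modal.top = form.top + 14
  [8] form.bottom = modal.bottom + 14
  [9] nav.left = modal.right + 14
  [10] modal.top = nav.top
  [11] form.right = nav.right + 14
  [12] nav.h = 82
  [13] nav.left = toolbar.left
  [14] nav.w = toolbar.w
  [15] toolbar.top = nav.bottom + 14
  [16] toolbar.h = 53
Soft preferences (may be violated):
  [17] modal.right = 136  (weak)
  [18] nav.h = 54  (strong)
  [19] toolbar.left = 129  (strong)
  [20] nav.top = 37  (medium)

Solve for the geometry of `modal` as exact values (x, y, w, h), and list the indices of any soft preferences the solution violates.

modal = (x=36, y=45, w=100, h=165)
violated soft preferences: 18, 19, 20

1. modal.x = 36  [modal.left = form.left + 14]
2. modal.y = 45  [modal.top = form.top + 14]
3. modal.h = 165  [form.bottom = modal.bottom + 14]
4. modal.w = 100  [nav.left = modal.right + 14]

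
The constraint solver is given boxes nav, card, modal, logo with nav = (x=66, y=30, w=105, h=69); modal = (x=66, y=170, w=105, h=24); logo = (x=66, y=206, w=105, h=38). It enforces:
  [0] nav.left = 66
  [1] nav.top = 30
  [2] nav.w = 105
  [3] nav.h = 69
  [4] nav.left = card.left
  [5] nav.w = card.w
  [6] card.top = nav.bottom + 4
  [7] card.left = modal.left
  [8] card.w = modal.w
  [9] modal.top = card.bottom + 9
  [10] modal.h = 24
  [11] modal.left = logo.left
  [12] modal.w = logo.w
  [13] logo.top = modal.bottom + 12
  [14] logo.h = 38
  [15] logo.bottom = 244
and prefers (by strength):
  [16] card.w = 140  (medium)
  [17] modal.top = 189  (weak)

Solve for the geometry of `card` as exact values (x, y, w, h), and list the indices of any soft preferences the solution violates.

card = (x=66, y=103, w=105, h=58)
violated soft preferences: 16, 17

1. card.x = 66  [nav.left = card.left]
2. card.w = 105  [nav.w = card.w]
3. card.y = 103  [card.top = nav.bottom + 4]
4. card.h = 58  [modal.top = card.bottom + 9]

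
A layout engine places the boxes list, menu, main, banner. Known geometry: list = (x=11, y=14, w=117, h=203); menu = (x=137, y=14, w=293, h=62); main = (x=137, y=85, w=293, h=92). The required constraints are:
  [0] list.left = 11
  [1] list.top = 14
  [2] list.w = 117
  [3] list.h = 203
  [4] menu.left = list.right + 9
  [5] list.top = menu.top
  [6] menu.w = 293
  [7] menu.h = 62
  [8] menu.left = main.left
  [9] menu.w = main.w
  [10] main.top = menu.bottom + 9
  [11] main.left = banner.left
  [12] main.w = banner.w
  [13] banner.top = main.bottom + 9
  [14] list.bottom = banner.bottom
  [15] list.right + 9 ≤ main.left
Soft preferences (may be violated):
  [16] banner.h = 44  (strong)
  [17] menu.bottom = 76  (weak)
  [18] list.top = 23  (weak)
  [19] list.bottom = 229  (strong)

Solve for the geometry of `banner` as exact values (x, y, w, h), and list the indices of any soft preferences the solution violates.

1. banner.x = 137  [main.left = banner.left]
2. banner.w = 293  [main.w = banner.w]
3. banner.y = 186  [banner.top = main.bottom + 9]
4. banner.h = 31  [list.bottom = banner.bottom]

banner = (x=137, y=186, w=293, h=31)
violated soft preferences: 16, 18, 19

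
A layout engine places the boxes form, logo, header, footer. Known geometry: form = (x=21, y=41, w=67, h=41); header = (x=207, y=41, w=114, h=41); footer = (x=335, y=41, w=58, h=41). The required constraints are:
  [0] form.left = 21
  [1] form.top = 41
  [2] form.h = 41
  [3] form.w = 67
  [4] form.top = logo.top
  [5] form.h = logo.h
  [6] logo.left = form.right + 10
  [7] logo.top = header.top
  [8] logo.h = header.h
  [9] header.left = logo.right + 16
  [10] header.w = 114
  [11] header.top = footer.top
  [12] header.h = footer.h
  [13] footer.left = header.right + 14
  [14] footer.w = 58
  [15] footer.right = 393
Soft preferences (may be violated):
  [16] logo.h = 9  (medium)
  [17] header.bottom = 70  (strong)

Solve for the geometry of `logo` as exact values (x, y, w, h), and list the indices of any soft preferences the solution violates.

1. logo.y = 41  [form.top = logo.top]
2. logo.h = 41  [form.h = logo.h]
3. logo.x = 98  [logo.left = form.right + 10]
4. logo.w = 93  [header.left = logo.right + 16]

logo = (x=98, y=41, w=93, h=41)
violated soft preferences: 16, 17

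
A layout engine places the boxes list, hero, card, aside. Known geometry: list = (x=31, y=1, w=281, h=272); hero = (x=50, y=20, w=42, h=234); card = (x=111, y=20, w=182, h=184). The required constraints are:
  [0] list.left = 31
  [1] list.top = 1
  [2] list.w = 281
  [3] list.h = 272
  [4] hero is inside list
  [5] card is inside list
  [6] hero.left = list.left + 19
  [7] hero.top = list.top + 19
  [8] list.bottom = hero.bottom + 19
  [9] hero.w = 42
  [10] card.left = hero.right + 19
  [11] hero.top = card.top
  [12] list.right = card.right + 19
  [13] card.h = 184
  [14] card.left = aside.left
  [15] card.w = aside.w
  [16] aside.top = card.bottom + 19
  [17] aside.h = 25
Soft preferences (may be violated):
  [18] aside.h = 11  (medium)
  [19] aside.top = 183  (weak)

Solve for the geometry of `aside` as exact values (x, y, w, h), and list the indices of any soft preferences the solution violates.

aside = (x=111, y=223, w=182, h=25)
violated soft preferences: 18, 19

1. aside.x = 111  [card.left = aside.left]
2. aside.w = 182  [card.w = aside.w]
3. aside.y = 223  [aside.top = card.bottom + 19]
4. aside.h = 25  [aside.h = 25]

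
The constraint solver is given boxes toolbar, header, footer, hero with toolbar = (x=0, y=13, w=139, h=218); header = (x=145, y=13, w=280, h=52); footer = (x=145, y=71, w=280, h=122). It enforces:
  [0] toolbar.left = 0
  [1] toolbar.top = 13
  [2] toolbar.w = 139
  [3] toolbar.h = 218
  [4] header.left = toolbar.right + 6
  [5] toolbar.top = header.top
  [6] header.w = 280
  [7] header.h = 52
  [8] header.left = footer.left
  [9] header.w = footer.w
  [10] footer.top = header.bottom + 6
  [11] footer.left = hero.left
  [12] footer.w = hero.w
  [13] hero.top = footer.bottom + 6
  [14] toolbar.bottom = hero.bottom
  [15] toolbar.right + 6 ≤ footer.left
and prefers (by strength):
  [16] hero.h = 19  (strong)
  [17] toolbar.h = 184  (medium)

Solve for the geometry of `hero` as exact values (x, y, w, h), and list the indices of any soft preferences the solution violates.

1. hero.x = 145  [footer.left = hero.left]
2. hero.w = 280  [footer.w = hero.w]
3. hero.y = 199  [hero.top = footer.bottom + 6]
4. hero.h = 32  [toolbar.bottom = hero.bottom]

hero = (x=145, y=199, w=280, h=32)
violated soft preferences: 16, 17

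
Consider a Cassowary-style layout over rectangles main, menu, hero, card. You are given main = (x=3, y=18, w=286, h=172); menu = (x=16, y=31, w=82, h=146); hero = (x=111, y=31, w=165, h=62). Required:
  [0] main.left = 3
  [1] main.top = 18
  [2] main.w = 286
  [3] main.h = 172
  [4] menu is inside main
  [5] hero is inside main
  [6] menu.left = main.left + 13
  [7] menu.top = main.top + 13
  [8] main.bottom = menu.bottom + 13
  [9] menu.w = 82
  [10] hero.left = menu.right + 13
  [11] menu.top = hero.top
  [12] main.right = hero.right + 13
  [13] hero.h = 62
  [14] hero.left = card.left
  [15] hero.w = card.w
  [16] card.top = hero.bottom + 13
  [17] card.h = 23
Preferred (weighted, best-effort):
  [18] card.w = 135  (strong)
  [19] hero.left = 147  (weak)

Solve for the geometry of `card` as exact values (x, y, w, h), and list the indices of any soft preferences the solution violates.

card = (x=111, y=106, w=165, h=23)
violated soft preferences: 18, 19

1. card.x = 111  [hero.left = card.left]
2. card.w = 165  [hero.w = card.w]
3. card.y = 106  [card.top = hero.bottom + 13]
4. card.h = 23  [card.h = 23]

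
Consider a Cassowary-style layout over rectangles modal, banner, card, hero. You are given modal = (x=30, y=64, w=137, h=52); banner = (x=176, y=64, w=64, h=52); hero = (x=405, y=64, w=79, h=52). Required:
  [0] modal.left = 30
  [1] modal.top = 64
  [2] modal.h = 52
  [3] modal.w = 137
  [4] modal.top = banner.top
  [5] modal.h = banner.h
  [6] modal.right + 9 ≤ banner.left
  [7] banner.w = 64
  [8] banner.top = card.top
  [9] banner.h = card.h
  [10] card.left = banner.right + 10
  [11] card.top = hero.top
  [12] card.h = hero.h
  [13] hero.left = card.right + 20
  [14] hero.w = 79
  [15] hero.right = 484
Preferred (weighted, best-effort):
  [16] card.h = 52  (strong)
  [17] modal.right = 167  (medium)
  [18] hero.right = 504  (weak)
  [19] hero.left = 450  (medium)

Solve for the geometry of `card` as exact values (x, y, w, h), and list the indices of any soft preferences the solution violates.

card = (x=250, y=64, w=135, h=52)
violated soft preferences: 18, 19

1. card.y = 64  [banner.top = card.top]
2. card.h = 52  [banner.h = card.h]
3. card.x = 250  [card.left = banner.right + 10]
4. card.w = 135  [hero.left = card.right + 20]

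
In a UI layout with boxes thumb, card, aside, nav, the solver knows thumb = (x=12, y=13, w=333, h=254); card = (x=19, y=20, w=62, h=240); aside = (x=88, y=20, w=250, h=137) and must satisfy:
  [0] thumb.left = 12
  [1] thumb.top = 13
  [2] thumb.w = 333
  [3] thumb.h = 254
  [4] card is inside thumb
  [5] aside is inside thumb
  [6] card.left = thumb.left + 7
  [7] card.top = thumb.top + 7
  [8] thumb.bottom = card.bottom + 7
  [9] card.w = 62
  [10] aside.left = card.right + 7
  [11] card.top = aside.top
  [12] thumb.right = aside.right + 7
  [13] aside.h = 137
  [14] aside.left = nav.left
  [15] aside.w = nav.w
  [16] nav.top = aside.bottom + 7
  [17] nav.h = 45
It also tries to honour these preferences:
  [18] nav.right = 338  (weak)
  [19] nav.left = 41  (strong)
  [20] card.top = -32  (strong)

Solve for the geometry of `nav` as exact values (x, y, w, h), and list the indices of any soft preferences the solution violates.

1. nav.x = 88  [aside.left = nav.left]
2. nav.w = 250  [aside.w = nav.w]
3. nav.y = 164  [nav.top = aside.bottom + 7]
4. nav.h = 45  [nav.h = 45]

nav = (x=88, y=164, w=250, h=45)
violated soft preferences: 19, 20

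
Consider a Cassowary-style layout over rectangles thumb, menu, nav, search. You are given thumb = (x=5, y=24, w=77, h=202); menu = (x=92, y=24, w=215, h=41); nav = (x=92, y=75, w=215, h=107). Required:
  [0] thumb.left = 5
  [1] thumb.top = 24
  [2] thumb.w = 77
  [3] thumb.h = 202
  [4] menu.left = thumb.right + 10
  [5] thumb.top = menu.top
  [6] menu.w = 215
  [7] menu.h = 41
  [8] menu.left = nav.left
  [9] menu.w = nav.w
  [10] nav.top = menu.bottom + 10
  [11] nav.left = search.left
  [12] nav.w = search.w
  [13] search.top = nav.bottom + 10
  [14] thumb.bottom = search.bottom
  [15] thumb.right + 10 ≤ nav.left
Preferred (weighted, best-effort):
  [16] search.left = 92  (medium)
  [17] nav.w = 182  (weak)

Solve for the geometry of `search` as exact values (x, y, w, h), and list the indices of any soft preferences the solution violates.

search = (x=92, y=192, w=215, h=34)
violated soft preferences: 17

1. search.x = 92  [nav.left = search.left]
2. search.w = 215  [nav.w = search.w]
3. search.y = 192  [search.top = nav.bottom + 10]
4. search.h = 34  [thumb.bottom = search.bottom]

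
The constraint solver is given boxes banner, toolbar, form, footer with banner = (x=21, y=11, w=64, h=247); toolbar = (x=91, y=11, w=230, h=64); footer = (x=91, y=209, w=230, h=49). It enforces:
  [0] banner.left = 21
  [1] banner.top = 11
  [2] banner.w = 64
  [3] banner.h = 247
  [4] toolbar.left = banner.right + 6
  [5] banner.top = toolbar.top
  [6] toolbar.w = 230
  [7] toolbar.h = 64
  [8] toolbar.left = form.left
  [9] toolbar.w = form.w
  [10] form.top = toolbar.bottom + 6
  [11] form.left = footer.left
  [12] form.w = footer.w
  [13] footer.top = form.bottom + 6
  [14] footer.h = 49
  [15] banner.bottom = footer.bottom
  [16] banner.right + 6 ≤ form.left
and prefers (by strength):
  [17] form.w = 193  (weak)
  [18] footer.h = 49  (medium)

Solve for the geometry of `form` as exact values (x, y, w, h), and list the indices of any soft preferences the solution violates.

form = (x=91, y=81, w=230, h=122)
violated soft preferences: 17

1. form.x = 91  [toolbar.left = form.left]
2. form.w = 230  [toolbar.w = form.w]
3. form.y = 81  [form.top = toolbar.bottom + 6]
4. form.h = 122  [footer.top = form.bottom + 6]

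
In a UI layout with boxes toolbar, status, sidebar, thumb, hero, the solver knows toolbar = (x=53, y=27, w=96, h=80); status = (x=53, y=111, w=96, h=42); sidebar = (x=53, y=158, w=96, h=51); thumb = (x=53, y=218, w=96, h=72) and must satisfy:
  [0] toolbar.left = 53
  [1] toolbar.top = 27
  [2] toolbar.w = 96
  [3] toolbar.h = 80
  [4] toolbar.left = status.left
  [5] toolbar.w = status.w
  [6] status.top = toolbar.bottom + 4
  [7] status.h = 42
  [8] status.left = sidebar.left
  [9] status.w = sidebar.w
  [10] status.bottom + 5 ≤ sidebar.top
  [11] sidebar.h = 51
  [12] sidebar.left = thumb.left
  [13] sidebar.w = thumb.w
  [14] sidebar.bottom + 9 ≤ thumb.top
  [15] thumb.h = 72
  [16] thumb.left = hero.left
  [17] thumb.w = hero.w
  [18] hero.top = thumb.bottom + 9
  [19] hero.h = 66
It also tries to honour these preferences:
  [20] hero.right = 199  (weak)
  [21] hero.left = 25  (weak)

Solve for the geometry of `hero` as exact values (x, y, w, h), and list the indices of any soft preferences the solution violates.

hero = (x=53, y=299, w=96, h=66)
violated soft preferences: 20, 21

1. hero.x = 53  [thumb.left = hero.left]
2. hero.w = 96  [thumb.w = hero.w]
3. hero.y = 299  [hero.top = thumb.bottom + 9]
4. hero.h = 66  [hero.h = 66]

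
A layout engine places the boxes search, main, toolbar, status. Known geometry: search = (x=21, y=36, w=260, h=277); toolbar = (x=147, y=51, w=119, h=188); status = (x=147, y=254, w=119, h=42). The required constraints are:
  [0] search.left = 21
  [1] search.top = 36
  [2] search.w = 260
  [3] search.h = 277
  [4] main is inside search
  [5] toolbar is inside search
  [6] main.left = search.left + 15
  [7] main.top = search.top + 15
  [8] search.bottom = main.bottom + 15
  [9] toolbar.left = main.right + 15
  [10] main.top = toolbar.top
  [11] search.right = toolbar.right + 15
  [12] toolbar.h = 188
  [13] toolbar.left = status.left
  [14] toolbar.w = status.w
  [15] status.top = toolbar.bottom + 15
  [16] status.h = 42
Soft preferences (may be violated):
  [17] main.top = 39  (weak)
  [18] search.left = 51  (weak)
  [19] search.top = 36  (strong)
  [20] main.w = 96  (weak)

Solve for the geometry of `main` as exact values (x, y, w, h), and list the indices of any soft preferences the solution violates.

1. main.x = 36  [main.left = search.left + 15]
2. main.y = 51  [main.top = search.top + 15]
3. main.h = 247  [search.bottom = main.bottom + 15]
4. main.w = 96  [toolbar.left = main.right + 15]

main = (x=36, y=51, w=96, h=247)
violated soft preferences: 17, 18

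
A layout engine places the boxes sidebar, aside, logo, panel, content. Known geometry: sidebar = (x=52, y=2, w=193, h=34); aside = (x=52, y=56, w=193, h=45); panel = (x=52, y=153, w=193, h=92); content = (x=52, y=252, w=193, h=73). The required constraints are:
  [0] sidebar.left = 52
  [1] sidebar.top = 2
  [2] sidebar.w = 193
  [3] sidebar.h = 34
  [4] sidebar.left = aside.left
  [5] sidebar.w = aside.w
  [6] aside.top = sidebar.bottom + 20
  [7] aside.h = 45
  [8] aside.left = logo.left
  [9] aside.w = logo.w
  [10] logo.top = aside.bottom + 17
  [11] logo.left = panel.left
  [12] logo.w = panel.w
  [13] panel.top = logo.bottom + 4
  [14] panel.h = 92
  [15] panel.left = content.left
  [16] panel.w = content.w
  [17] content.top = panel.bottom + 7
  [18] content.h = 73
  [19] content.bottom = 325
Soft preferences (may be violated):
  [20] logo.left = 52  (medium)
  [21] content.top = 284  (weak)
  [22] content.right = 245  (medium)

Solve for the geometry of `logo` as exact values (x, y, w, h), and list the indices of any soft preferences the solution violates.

logo = (x=52, y=118, w=193, h=31)
violated soft preferences: 21

1. logo.x = 52  [aside.left = logo.left]
2. logo.w = 193  [aside.w = logo.w]
3. logo.y = 118  [logo.top = aside.bottom + 17]
4. logo.h = 31  [panel.top = logo.bottom + 4]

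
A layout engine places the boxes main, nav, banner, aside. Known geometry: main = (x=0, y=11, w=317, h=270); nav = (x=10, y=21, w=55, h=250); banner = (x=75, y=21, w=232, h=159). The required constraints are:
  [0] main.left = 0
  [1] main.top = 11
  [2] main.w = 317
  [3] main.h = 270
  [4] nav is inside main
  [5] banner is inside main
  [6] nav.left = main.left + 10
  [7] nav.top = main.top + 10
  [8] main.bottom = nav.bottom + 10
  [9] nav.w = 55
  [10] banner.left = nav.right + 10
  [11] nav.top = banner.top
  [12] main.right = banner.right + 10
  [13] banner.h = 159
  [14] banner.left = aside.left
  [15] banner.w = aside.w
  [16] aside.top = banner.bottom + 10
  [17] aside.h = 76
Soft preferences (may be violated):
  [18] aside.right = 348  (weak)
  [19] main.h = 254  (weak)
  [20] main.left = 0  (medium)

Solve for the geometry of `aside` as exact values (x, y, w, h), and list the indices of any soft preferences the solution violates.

aside = (x=75, y=190, w=232, h=76)
violated soft preferences: 18, 19

1. aside.x = 75  [banner.left = aside.left]
2. aside.w = 232  [banner.w = aside.w]
3. aside.y = 190  [aside.top = banner.bottom + 10]
4. aside.h = 76  [aside.h = 76]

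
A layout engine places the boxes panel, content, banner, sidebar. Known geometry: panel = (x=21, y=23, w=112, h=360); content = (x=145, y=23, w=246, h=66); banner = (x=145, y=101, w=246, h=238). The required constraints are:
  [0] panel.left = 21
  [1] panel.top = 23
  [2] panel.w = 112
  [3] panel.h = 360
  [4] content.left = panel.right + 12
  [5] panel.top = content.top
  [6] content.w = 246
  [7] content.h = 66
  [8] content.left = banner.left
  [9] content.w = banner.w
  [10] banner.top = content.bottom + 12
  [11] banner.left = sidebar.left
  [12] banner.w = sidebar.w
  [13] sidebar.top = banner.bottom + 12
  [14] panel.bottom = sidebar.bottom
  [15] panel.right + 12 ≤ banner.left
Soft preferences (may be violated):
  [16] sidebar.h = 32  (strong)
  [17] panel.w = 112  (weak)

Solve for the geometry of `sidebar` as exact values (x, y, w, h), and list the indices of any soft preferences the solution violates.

sidebar = (x=145, y=351, w=246, h=32)
violated soft preferences: none

1. sidebar.x = 145  [banner.left = sidebar.left]
2. sidebar.w = 246  [banner.w = sidebar.w]
3. sidebar.y = 351  [sidebar.top = banner.bottom + 12]
4. sidebar.h = 32  [panel.bottom = sidebar.bottom]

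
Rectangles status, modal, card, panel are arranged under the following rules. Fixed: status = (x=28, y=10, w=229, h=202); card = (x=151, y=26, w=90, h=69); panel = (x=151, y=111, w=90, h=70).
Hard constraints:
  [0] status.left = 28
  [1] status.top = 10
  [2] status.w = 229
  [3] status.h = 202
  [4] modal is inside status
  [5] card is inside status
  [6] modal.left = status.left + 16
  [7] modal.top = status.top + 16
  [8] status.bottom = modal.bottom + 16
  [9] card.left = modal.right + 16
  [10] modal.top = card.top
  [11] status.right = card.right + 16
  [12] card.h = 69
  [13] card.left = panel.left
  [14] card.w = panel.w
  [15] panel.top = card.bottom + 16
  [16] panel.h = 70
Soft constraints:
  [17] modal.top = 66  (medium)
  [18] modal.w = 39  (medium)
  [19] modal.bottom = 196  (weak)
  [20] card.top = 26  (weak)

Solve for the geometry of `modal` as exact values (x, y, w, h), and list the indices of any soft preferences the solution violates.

modal = (x=44, y=26, w=91, h=170)
violated soft preferences: 17, 18

1. modal.x = 44  [modal.left = status.left + 16]
2. modal.y = 26  [modal.top = status.top + 16]
3. modal.h = 170  [status.bottom = modal.bottom + 16]
4. modal.w = 91  [card.left = modal.right + 16]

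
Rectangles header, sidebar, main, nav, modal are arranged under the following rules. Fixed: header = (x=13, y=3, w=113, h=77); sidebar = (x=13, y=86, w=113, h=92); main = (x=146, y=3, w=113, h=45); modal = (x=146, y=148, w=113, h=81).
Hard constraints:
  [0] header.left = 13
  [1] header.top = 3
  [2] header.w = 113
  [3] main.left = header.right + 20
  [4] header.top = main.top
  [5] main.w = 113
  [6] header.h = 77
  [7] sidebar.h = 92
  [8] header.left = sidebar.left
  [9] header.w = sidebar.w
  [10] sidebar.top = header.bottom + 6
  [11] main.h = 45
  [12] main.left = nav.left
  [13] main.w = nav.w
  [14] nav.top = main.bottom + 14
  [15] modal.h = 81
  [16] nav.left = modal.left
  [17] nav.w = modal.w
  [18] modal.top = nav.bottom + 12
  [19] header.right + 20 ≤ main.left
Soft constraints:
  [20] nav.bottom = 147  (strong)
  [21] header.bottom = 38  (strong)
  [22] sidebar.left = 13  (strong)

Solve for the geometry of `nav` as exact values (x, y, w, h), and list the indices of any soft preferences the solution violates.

nav = (x=146, y=62, w=113, h=74)
violated soft preferences: 20, 21

1. nav.x = 146  [main.left = nav.left]
2. nav.w = 113  [main.w = nav.w]
3. nav.y = 62  [nav.top = main.bottom + 14]
4. nav.h = 74  [modal.top = nav.bottom + 12]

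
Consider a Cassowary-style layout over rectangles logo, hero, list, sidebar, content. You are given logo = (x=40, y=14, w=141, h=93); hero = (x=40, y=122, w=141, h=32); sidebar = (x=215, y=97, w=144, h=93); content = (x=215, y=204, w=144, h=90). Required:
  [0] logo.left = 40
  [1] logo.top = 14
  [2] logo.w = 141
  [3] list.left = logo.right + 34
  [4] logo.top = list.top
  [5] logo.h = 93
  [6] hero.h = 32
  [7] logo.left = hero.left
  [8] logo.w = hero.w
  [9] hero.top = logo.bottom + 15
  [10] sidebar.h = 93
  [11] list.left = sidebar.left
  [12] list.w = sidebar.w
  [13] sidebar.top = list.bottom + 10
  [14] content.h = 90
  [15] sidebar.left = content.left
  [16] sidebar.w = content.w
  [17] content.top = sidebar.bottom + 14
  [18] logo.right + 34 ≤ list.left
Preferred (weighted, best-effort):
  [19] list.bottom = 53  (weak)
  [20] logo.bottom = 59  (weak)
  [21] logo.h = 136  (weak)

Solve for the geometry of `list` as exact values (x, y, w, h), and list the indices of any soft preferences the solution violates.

1. list.x = 215  [list.left = logo.right + 34]
2. list.y = 14  [logo.top = list.top]
3. list.w = 144  [list.w = sidebar.w]
4. list.h = 73  [sidebar.top = list.bottom + 10]

list = (x=215, y=14, w=144, h=73)
violated soft preferences: 19, 20, 21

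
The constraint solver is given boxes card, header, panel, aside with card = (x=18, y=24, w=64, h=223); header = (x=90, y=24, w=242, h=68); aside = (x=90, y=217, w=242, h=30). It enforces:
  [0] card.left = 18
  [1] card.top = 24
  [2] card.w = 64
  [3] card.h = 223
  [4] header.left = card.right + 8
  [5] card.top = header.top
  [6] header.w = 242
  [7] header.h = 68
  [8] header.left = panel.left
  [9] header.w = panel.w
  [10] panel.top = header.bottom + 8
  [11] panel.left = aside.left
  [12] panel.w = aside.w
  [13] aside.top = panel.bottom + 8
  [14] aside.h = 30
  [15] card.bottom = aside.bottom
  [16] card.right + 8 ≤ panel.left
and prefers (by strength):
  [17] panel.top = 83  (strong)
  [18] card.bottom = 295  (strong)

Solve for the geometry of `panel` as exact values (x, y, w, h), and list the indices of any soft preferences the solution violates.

panel = (x=90, y=100, w=242, h=109)
violated soft preferences: 17, 18

1. panel.x = 90  [header.left = panel.left]
2. panel.w = 242  [header.w = panel.w]
3. panel.y = 100  [panel.top = header.bottom + 8]
4. panel.h = 109  [aside.top = panel.bottom + 8]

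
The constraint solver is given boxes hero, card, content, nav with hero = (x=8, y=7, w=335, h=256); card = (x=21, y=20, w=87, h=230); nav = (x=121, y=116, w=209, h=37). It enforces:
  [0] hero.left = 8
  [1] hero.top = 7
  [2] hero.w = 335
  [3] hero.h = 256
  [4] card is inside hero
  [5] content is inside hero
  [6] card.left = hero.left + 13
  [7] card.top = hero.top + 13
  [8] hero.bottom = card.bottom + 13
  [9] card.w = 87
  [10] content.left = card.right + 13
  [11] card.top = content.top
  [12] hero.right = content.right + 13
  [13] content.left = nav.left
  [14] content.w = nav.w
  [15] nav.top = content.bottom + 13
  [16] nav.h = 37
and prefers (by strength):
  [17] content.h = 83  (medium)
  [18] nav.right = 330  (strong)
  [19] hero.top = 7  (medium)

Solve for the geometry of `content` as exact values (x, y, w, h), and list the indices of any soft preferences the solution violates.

content = (x=121, y=20, w=209, h=83)
violated soft preferences: none

1. content.x = 121  [content.left = card.right + 13]
2. content.y = 20  [card.top = content.top]
3. content.w = 209  [hero.right = content.right + 13]
4. content.h = 83  [nav.top = content.bottom + 13]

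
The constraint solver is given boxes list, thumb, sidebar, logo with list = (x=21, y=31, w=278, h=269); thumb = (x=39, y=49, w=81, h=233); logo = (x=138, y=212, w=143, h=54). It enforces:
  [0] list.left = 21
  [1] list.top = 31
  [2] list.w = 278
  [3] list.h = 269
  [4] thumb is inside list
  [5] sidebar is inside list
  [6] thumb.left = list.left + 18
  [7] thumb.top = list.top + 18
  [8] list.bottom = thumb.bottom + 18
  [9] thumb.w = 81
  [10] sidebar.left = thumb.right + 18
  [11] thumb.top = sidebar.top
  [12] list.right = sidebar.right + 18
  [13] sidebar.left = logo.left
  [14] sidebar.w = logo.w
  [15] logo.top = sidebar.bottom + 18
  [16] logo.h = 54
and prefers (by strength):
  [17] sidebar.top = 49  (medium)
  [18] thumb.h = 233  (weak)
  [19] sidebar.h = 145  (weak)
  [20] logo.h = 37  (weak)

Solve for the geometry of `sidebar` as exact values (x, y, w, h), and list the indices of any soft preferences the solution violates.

sidebar = (x=138, y=49, w=143, h=145)
violated soft preferences: 20

1. sidebar.x = 138  [sidebar.left = thumb.right + 18]
2. sidebar.y = 49  [thumb.top = sidebar.top]
3. sidebar.w = 143  [list.right = sidebar.right + 18]
4. sidebar.h = 145  [logo.top = sidebar.bottom + 18]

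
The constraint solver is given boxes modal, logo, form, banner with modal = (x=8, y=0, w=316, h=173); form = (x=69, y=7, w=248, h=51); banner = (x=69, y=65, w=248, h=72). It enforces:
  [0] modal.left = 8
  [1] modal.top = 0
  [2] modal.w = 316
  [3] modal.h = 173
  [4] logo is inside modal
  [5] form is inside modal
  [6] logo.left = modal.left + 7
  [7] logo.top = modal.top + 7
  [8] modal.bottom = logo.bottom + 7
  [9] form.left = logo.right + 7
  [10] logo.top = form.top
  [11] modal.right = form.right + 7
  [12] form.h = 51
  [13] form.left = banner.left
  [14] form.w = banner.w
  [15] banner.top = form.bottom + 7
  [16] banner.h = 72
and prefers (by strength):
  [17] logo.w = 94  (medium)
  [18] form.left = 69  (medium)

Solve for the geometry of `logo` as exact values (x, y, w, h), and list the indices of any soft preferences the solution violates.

1. logo.x = 15  [logo.left = modal.left + 7]
2. logo.y = 7  [logo.top = modal.top + 7]
3. logo.h = 159  [modal.bottom = logo.bottom + 7]
4. logo.w = 47  [form.left = logo.right + 7]

logo = (x=15, y=7, w=47, h=159)
violated soft preferences: 17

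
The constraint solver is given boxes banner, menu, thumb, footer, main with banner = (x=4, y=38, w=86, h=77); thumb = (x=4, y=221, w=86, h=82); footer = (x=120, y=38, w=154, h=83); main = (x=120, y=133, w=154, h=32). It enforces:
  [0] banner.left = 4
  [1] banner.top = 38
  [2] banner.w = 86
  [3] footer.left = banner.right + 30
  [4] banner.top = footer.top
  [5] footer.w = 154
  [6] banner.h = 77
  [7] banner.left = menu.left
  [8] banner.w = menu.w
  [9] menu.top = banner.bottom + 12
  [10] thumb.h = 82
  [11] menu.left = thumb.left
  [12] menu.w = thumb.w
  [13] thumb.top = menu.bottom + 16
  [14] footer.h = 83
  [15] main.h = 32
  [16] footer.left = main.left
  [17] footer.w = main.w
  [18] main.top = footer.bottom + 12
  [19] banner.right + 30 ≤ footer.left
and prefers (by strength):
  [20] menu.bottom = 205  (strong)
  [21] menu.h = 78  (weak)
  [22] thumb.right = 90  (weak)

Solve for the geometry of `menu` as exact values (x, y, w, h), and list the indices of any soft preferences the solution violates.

1. menu.x = 4  [banner.left = menu.left]
2. menu.w = 86  [banner.w = menu.w]
3. menu.y = 127  [menu.top = banner.bottom + 12]
4. menu.h = 78  [thumb.top = menu.bottom + 16]

menu = (x=4, y=127, w=86, h=78)
violated soft preferences: none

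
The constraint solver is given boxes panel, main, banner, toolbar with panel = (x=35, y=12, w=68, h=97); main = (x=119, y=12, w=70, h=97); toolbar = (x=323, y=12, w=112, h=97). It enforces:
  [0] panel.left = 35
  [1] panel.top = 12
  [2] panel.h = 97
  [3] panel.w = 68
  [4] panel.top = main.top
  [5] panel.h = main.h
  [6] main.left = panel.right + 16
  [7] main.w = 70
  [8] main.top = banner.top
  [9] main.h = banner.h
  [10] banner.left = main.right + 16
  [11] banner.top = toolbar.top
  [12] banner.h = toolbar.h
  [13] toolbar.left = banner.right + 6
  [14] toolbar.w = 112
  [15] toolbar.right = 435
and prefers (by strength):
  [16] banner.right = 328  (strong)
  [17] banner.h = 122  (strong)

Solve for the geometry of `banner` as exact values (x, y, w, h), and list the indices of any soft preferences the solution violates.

banner = (x=205, y=12, w=112, h=97)
violated soft preferences: 16, 17

1. banner.y = 12  [main.top = banner.top]
2. banner.h = 97  [main.h = banner.h]
3. banner.x = 205  [banner.left = main.right + 16]
4. banner.w = 112  [toolbar.left = banner.right + 6]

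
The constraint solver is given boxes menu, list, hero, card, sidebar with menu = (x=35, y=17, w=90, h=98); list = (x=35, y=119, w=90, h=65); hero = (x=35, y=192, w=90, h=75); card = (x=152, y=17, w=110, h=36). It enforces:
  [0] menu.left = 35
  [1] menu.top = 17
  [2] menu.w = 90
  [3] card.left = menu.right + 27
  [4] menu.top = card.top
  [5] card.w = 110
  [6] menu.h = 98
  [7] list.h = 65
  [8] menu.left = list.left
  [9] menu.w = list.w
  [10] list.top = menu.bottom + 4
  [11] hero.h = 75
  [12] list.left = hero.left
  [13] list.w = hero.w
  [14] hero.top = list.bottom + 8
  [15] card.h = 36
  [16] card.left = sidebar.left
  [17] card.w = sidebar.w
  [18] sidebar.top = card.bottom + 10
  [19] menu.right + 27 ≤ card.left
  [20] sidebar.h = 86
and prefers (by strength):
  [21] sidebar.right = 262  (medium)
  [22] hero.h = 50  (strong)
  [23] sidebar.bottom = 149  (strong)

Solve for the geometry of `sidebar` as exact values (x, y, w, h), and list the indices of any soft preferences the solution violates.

sidebar = (x=152, y=63, w=110, h=86)
violated soft preferences: 22

1. sidebar.x = 152  [card.left = sidebar.left]
2. sidebar.w = 110  [card.w = sidebar.w]
3. sidebar.y = 63  [sidebar.top = card.bottom + 10]
4. sidebar.h = 86  [sidebar.h = 86]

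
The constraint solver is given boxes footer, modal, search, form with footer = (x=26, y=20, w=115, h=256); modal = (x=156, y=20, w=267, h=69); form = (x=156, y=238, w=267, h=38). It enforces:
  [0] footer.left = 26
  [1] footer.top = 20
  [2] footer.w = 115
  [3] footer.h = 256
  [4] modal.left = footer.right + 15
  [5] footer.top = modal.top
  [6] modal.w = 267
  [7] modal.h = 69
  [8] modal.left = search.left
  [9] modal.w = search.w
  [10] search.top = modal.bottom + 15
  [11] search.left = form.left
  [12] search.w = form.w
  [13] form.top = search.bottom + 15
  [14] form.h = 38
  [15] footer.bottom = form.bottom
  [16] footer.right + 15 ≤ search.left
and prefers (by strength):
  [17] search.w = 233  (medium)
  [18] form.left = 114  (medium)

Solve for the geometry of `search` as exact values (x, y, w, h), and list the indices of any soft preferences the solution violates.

search = (x=156, y=104, w=267, h=119)
violated soft preferences: 17, 18

1. search.x = 156  [modal.left = search.left]
2. search.w = 267  [modal.w = search.w]
3. search.y = 104  [search.top = modal.bottom + 15]
4. search.h = 119  [form.top = search.bottom + 15]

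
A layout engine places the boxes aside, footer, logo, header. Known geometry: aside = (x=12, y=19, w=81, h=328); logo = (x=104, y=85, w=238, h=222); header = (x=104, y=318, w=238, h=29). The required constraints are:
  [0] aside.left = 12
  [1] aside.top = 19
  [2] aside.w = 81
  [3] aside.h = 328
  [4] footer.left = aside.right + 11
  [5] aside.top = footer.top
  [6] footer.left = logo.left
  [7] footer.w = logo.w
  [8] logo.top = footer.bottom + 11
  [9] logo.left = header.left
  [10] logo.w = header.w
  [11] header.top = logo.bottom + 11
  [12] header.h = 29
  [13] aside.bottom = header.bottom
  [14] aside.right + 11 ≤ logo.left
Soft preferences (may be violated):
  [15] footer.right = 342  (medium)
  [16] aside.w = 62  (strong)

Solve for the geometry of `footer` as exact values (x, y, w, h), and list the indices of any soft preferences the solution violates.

1. footer.x = 104  [footer.left = aside.right + 11]
2. footer.y = 19  [aside.top = footer.top]
3. footer.w = 238  [footer.w = logo.w]
4. footer.h = 55  [logo.top = footer.bottom + 11]

footer = (x=104, y=19, w=238, h=55)
violated soft preferences: 16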